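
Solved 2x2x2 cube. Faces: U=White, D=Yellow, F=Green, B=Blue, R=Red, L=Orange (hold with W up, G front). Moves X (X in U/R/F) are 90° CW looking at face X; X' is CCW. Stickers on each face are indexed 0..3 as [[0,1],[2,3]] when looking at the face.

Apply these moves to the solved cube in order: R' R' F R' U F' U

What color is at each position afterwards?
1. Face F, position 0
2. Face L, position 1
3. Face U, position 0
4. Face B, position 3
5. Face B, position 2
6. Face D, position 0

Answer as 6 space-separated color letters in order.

After move 1 (R'): R=RRRR U=WBWB F=GWGW D=YGYG B=YBYB
After move 2 (R'): R=RRRR U=WYWY F=GBGB D=YWYW B=GBGB
After move 3 (F): F=GGBB U=WYOO R=WRYR D=RRYW L=OYOW
After move 4 (R'): R=RRWY U=WGOG F=GYBO D=RGYB B=WBRB
After move 5 (U): U=OWGG F=RRBO R=WBWY B=OYRB L=GYOW
After move 6 (F'): F=RORB U=OWWW R=GBRY D=YWYB L=GGOG
After move 7 (U): U=WOWW F=GBRB R=OYRY B=GGRB L=ROOG
Query 1: F[0] = G
Query 2: L[1] = O
Query 3: U[0] = W
Query 4: B[3] = B
Query 5: B[2] = R
Query 6: D[0] = Y

Answer: G O W B R Y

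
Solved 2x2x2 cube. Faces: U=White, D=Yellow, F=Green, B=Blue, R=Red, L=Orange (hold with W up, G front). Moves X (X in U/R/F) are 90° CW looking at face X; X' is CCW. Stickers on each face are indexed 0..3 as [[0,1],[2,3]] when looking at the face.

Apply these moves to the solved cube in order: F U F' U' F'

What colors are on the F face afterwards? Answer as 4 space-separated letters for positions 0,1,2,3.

Answer: W G G W

Derivation:
After move 1 (F): F=GGGG U=WWOO R=WRWR D=RRYY L=OYOY
After move 2 (U): U=OWOW F=WRGG R=BBWR B=OYBB L=GGOY
After move 3 (F'): F=RGWG U=OWBW R=RBRR D=GYYY L=GWOO
After move 4 (U'): U=WWOB F=GWWG R=RGRR B=RBBB L=OYOO
After move 5 (F'): F=WGGW U=WWRR R=YGGR D=YOYY L=OBOO
Query: F face = WGGW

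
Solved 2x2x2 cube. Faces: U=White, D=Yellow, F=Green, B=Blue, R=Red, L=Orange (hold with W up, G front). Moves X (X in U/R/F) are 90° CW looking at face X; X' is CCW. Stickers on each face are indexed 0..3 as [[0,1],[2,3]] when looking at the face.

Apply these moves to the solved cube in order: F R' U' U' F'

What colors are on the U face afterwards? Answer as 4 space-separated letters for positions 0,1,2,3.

Answer: B O O W

Derivation:
After move 1 (F): F=GGGG U=WWOO R=WRWR D=RRYY L=OYOY
After move 2 (R'): R=RRWW U=WBOB F=GWGO D=RGYG B=YBRB
After move 3 (U'): U=BBWO F=OYGO R=GWWW B=RRRB L=YBOY
After move 4 (U'): U=BOBW F=YBGO R=OYWW B=GWRB L=RROY
After move 5 (F'): F=BOYG U=BOOW R=GYRW D=RYYG L=RWOB
Query: U face = BOOW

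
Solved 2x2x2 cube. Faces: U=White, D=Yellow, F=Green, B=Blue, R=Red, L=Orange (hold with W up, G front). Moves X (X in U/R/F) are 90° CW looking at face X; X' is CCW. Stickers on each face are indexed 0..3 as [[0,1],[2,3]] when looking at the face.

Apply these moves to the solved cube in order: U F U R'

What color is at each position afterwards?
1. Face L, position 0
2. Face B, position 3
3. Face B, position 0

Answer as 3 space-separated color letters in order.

After move 1 (U): U=WWWW F=RRGG R=BBRR B=OOBB L=GGOO
After move 2 (F): F=GRGR U=WWOG R=WBWR D=RBYY L=GYOY
After move 3 (U): U=OWGW F=WBGR R=OOWR B=GYBB L=GROY
After move 4 (R'): R=OROW U=OBGG F=WWGW D=RBYR B=YYBB
Query 1: L[0] = G
Query 2: B[3] = B
Query 3: B[0] = Y

Answer: G B Y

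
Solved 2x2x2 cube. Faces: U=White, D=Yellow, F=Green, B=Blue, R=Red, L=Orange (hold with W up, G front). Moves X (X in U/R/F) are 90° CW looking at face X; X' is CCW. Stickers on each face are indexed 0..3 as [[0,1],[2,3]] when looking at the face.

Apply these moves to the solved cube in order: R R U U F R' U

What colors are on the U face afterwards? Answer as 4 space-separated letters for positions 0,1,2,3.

After move 1 (R): R=RRRR U=WGWG F=GYGY D=YBYB B=WBWB
After move 2 (R): R=RRRR U=WYWY F=GBGB D=YWYW B=GBGB
After move 3 (U): U=WWYY F=RRGB R=GBRR B=OOGB L=GBOO
After move 4 (U): U=YWYW F=GBGB R=OORR B=GBGB L=RROO
After move 5 (F): F=GGBB U=YWOR R=YOWR D=ROYW L=RYOW
After move 6 (R'): R=ORYW U=YGOG F=GWBR D=RGYB B=WBOB
After move 7 (U): U=OYGG F=ORBR R=WBYW B=RYOB L=GWOW
Query: U face = OYGG

Answer: O Y G G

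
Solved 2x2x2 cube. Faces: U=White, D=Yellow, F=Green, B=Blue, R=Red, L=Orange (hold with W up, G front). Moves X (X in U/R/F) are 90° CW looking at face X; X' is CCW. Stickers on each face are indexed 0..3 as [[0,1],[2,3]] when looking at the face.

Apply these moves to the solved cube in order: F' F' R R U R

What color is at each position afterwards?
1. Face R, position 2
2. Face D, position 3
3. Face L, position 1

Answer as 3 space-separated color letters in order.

After move 1 (F'): F=GGGG U=WWRR R=YRYR D=OOYY L=OWOW
After move 2 (F'): F=GGGG U=WWYY R=OROR D=WWYY L=OROR
After move 3 (R): R=OORR U=WGYG F=GWGY D=WBYB B=YBWB
After move 4 (R): R=RORO U=WWYY F=GBGB D=WWYY B=GBGB
After move 5 (U): U=YWYW F=ROGB R=GBRO B=ORGB L=GBOR
After move 6 (R): R=RGOB U=YOYB F=RWGY D=WGYO B=WRWB
Query 1: R[2] = O
Query 2: D[3] = O
Query 3: L[1] = B

Answer: O O B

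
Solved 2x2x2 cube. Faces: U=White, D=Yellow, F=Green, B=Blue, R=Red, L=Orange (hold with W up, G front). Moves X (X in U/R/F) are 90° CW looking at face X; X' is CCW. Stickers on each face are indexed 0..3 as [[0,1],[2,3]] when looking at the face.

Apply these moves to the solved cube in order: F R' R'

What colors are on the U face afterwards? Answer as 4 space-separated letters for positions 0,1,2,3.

Answer: W R O Y

Derivation:
After move 1 (F): F=GGGG U=WWOO R=WRWR D=RRYY L=OYOY
After move 2 (R'): R=RRWW U=WBOB F=GWGO D=RGYG B=YBRB
After move 3 (R'): R=RWRW U=WROY F=GBGB D=RWYO B=GBGB
Query: U face = WROY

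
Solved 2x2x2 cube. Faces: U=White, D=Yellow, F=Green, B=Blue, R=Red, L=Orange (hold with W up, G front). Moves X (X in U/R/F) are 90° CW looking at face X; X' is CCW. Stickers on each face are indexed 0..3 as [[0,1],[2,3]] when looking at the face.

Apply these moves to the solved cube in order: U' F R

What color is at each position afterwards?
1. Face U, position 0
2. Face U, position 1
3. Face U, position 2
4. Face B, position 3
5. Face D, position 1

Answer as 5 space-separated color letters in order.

After move 1 (U'): U=WWWW F=OOGG R=GGRR B=RRBB L=BBOO
After move 2 (F): F=GOGO U=WWOB R=WGWR D=RGYY L=BYOY
After move 3 (R): R=WWRG U=WOOO F=GGGY D=RBYR B=BRWB
Query 1: U[0] = W
Query 2: U[1] = O
Query 3: U[2] = O
Query 4: B[3] = B
Query 5: D[1] = B

Answer: W O O B B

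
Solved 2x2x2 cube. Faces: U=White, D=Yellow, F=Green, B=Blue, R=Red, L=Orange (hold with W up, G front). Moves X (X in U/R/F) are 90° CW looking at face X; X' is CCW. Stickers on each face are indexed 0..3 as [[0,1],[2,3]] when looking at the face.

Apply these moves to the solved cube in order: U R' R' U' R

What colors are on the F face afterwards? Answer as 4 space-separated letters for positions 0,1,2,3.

Answer: G W G W

Derivation:
After move 1 (U): U=WWWW F=RRGG R=BBRR B=OOBB L=GGOO
After move 2 (R'): R=BRBR U=WBWO F=RWGW D=YRYG B=YOYB
After move 3 (R'): R=RRBB U=WYWY F=RBGO D=YWYW B=GORB
After move 4 (U'): U=YYWW F=GGGO R=RBBB B=RRRB L=GOOO
After move 5 (R): R=BRBB U=YGWO F=GWGW D=YRYR B=WRYB
Query: F face = GWGW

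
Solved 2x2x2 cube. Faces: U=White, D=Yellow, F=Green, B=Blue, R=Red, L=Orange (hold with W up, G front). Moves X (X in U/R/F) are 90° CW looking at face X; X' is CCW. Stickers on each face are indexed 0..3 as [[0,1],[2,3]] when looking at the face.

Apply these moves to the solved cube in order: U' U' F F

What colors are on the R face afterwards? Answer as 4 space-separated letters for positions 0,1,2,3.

Answer: O O R R

Derivation:
After move 1 (U'): U=WWWW F=OOGG R=GGRR B=RRBB L=BBOO
After move 2 (U'): U=WWWW F=BBGG R=OORR B=GGBB L=RROO
After move 3 (F): F=GBGB U=WWOR R=WOWR D=ROYY L=RYOY
After move 4 (F): F=GGBB U=WWYY R=OORR D=WWYY L=RROO
Query: R face = OORR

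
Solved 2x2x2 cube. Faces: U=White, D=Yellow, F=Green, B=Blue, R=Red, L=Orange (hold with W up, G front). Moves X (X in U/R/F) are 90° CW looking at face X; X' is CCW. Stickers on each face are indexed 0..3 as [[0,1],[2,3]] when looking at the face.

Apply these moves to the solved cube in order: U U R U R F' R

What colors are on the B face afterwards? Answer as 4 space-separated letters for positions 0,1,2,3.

After move 1 (U): U=WWWW F=RRGG R=BBRR B=OOBB L=GGOO
After move 2 (U): U=WWWW F=BBGG R=OORR B=GGBB L=RROO
After move 3 (R): R=RORO U=WBWG F=BYGY D=YBYG B=WGWB
After move 4 (U): U=WWGB F=ROGY R=WGRO B=RRWB L=BYOO
After move 5 (R): R=RWOG U=WOGY F=RBGG D=YWYR B=BRWB
After move 6 (F'): F=BGRG U=WORO R=WWYG D=YOYR L=BYOG
After move 7 (R): R=YWGW U=WGRG F=BORR D=YWYB B=OROB
Query: B face = OROB

Answer: O R O B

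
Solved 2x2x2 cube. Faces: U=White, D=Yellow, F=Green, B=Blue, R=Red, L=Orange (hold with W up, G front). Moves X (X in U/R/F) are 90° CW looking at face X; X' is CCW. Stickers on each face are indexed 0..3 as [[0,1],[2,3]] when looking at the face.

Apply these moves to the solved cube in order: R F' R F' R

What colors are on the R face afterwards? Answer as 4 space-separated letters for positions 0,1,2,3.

After move 1 (R): R=RRRR U=WGWG F=GYGY D=YBYB B=WBWB
After move 2 (F'): F=YYGG U=WGRR R=BRYR D=OOYB L=OGOW
After move 3 (R): R=YBRR U=WYRG F=YOGB D=OWYW B=RBGB
After move 4 (F'): F=OBYG U=WYYR R=WBOR D=GWYW L=OGOR
After move 5 (R): R=OWRB U=WBYG F=OWYW D=GGYR B=RBYB
Query: R face = OWRB

Answer: O W R B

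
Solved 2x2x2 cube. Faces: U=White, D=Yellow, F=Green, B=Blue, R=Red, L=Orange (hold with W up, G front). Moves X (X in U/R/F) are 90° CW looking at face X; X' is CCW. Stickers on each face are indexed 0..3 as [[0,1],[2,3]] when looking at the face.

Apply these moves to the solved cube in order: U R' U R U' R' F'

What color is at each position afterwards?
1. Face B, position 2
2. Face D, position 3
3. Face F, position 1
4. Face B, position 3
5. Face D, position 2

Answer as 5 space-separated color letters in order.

After move 1 (U): U=WWWW F=RRGG R=BBRR B=OOBB L=GGOO
After move 2 (R'): R=BRBR U=WBWO F=RWGW D=YRYG B=YOYB
After move 3 (U): U=WWOB F=BRGW R=YOBR B=GGYB L=RWOO
After move 4 (R): R=BYRO U=WROW F=BRGG D=YYYG B=BGWB
After move 5 (U'): U=RWWO F=RWGG R=BRRO B=BYWB L=BGOO
After move 6 (R'): R=ROBR U=RWWB F=RWGO D=YWYG B=GYYB
After move 7 (F'): F=WORG U=RWRB R=WOYR D=GOYG L=BBOW
Query 1: B[2] = Y
Query 2: D[3] = G
Query 3: F[1] = O
Query 4: B[3] = B
Query 5: D[2] = Y

Answer: Y G O B Y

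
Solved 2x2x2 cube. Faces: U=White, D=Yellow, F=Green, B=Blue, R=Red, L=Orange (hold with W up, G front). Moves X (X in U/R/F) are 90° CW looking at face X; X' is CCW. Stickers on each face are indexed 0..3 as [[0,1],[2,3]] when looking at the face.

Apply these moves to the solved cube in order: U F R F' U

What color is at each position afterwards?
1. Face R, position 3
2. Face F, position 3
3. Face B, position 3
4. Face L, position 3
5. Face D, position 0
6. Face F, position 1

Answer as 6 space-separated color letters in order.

Answer: B G B O Y W

Derivation:
After move 1 (U): U=WWWW F=RRGG R=BBRR B=OOBB L=GGOO
After move 2 (F): F=GRGR U=WWOG R=WBWR D=RBYY L=GYOY
After move 3 (R): R=WWRB U=WROR F=GBGY D=RBYO B=GOWB
After move 4 (F'): F=BYGG U=WRWR R=BWRB D=YYYO L=GROO
After move 5 (U): U=WWRR F=BWGG R=GORB B=GRWB L=BYOO
Query 1: R[3] = B
Query 2: F[3] = G
Query 3: B[3] = B
Query 4: L[3] = O
Query 5: D[0] = Y
Query 6: F[1] = W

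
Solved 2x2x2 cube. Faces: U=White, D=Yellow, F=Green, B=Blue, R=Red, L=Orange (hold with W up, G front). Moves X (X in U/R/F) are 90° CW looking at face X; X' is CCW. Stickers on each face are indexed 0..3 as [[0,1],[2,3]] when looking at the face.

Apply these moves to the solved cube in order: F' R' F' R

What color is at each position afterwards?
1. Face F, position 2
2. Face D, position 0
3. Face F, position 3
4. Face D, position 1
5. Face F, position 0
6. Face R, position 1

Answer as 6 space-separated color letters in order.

After move 1 (F'): F=GGGG U=WWRR R=YRYR D=OOYY L=OWOW
After move 2 (R'): R=RRYY U=WBRB F=GWGR D=OGYG B=YBOB
After move 3 (F'): F=WRGG U=WBRY R=GROY D=WWYG L=OBOR
After move 4 (R): R=OGYR U=WRRG F=WWGG D=WOYY B=YBBB
Query 1: F[2] = G
Query 2: D[0] = W
Query 3: F[3] = G
Query 4: D[1] = O
Query 5: F[0] = W
Query 6: R[1] = G

Answer: G W G O W G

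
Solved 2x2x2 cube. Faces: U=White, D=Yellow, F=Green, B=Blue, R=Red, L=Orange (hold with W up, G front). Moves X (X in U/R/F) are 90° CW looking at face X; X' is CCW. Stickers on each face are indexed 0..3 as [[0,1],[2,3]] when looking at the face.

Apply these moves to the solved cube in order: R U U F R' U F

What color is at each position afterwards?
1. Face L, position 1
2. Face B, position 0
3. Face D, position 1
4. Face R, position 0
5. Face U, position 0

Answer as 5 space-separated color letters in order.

After move 1 (R): R=RRRR U=WGWG F=GYGY D=YBYB B=WBWB
After move 2 (U): U=WWGG F=RRGY R=WBRR B=OOWB L=GYOO
After move 3 (U): U=GWGW F=WBGY R=OORR B=GYWB L=RROO
After move 4 (F): F=GWYB U=GWOR R=GOWR D=ROYB L=RYOB
After move 5 (R'): R=ORGW U=GWOG F=GWYR D=RWYB B=BYOB
After move 6 (U): U=OGGW F=ORYR R=BYGW B=RYOB L=GWOB
After move 7 (F): F=YORR U=OGBW R=GYWW D=GBYB L=GROW
Query 1: L[1] = R
Query 2: B[0] = R
Query 3: D[1] = B
Query 4: R[0] = G
Query 5: U[0] = O

Answer: R R B G O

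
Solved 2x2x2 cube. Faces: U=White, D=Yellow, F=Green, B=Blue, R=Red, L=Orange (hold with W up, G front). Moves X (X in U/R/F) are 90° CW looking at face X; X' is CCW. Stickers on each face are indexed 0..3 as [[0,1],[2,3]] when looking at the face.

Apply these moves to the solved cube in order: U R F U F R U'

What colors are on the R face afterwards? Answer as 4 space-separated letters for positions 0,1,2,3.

Answer: Y W B O

Derivation:
After move 1 (U): U=WWWW F=RRGG R=BBRR B=OOBB L=GGOO
After move 2 (R): R=RBRB U=WRWG F=RYGY D=YBYO B=WOWB
After move 3 (F): F=GRYY U=WROG R=WBGB D=RRYO L=GYOB
After move 4 (U): U=OWGR F=WBYY R=WOGB B=GYWB L=GROB
After move 5 (F): F=YWYB U=OWBR R=GORB D=GWYO L=GROR
After move 6 (R): R=RGBO U=OWBB F=YWYO D=GWYG B=RYWB
After move 7 (U'): U=WBOB F=GRYO R=YWBO B=RGWB L=RYOR
Query: R face = YWBO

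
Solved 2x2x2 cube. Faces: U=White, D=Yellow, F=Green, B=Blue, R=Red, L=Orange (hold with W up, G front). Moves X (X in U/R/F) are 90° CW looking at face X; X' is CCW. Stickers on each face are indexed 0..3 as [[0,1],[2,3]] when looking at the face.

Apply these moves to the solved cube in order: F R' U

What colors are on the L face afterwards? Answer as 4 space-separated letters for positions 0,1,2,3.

After move 1 (F): F=GGGG U=WWOO R=WRWR D=RRYY L=OYOY
After move 2 (R'): R=RRWW U=WBOB F=GWGO D=RGYG B=YBRB
After move 3 (U): U=OWBB F=RRGO R=YBWW B=OYRB L=GWOY
Query: L face = GWOY

Answer: G W O Y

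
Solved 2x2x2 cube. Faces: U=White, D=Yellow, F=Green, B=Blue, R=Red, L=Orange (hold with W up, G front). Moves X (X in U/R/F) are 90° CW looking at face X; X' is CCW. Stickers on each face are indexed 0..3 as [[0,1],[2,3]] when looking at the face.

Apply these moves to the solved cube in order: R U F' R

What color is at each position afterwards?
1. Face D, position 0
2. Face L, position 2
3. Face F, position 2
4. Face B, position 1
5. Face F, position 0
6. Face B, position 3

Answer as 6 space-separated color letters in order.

After move 1 (R): R=RRRR U=WGWG F=GYGY D=YBYB B=WBWB
After move 2 (U): U=WWGG F=RRGY R=WBRR B=OOWB L=GYOO
After move 3 (F'): F=RYRG U=WWWR R=BBYR D=YOYB L=GGOG
After move 4 (R): R=YBRB U=WYWG F=RORB D=YWYO B=ROWB
Query 1: D[0] = Y
Query 2: L[2] = O
Query 3: F[2] = R
Query 4: B[1] = O
Query 5: F[0] = R
Query 6: B[3] = B

Answer: Y O R O R B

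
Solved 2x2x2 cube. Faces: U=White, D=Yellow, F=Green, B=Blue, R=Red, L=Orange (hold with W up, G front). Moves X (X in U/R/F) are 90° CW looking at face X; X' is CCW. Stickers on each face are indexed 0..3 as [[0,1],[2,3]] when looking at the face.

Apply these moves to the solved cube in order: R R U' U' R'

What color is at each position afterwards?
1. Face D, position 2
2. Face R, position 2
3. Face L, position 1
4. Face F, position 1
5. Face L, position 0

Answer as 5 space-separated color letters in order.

After move 1 (R): R=RRRR U=WGWG F=GYGY D=YBYB B=WBWB
After move 2 (R): R=RRRR U=WYWY F=GBGB D=YWYW B=GBGB
After move 3 (U'): U=YYWW F=OOGB R=GBRR B=RRGB L=GBOO
After move 4 (U'): U=YWYW F=GBGB R=OORR B=GBGB L=RROO
After move 5 (R'): R=OROR U=YGYG F=GWGW D=YBYB B=WBWB
Query 1: D[2] = Y
Query 2: R[2] = O
Query 3: L[1] = R
Query 4: F[1] = W
Query 5: L[0] = R

Answer: Y O R W R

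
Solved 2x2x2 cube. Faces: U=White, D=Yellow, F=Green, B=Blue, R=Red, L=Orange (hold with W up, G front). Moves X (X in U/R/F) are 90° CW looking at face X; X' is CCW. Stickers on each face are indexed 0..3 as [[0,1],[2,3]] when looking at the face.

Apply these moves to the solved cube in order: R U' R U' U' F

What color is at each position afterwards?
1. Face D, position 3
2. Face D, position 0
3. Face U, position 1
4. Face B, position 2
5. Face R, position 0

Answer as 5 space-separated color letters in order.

Answer: R R W G O

Derivation:
After move 1 (R): R=RRRR U=WGWG F=GYGY D=YBYB B=WBWB
After move 2 (U'): U=GGWW F=OOGY R=GYRR B=RRWB L=WBOO
After move 3 (R): R=RGRY U=GOWY F=OBGB D=YWYR B=WRGB
After move 4 (U'): U=OYGW F=WBGB R=OBRY B=RGGB L=WROO
After move 5 (U'): U=YWOG F=WRGB R=WBRY B=OBGB L=RGOO
After move 6 (F): F=GWBR U=YWOG R=OBGY D=RWYR L=RYOW
Query 1: D[3] = R
Query 2: D[0] = R
Query 3: U[1] = W
Query 4: B[2] = G
Query 5: R[0] = O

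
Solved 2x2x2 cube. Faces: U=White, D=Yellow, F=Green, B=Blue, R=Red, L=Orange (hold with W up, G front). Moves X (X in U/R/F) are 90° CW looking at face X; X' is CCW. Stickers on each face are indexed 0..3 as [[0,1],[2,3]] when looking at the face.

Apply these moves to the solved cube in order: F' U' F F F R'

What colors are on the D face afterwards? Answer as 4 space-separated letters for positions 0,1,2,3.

Answer: B G Y G

Derivation:
After move 1 (F'): F=GGGG U=WWRR R=YRYR D=OOYY L=OWOW
After move 2 (U'): U=WRWR F=OWGG R=GGYR B=YRBB L=BBOW
After move 3 (F): F=GOGW U=WRWB R=WGRR D=YGYY L=BOOO
After move 4 (F): F=GGWO U=WROO R=WGBR D=RWYY L=BYOG
After move 5 (F): F=WGOG U=WRGY R=OGOR D=BWYY L=BROW
After move 6 (R'): R=GROO U=WBGY F=WROY D=BGYG B=YRWB
Query: D face = BGYG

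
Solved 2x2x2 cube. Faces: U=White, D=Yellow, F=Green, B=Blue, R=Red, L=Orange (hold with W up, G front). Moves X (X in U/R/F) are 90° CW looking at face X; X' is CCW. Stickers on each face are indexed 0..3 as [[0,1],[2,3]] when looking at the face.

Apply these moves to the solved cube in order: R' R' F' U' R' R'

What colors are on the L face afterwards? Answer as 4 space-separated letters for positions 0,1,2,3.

Answer: G B O W

Derivation:
After move 1 (R'): R=RRRR U=WBWB F=GWGW D=YGYG B=YBYB
After move 2 (R'): R=RRRR U=WYWY F=GBGB D=YWYW B=GBGB
After move 3 (F'): F=BBGG U=WYRR R=WRYR D=OOYW L=OYOW
After move 4 (U'): U=YRWR F=OYGG R=BBYR B=WRGB L=GBOW
After move 5 (R'): R=BRBY U=YGWW F=ORGR D=OYYG B=WROB
After move 6 (R'): R=RYBB U=YOWW F=OGGW D=ORYR B=GRYB
Query: L face = GBOW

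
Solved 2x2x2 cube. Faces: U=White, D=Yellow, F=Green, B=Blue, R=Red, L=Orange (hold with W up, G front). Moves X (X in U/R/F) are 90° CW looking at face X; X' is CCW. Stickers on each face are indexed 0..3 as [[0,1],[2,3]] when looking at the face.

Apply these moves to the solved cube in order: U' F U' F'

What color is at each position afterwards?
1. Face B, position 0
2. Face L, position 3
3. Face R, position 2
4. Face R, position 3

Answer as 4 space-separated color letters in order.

Answer: W W R R

Derivation:
After move 1 (U'): U=WWWW F=OOGG R=GGRR B=RRBB L=BBOO
After move 2 (F): F=GOGO U=WWOB R=WGWR D=RGYY L=BYOY
After move 3 (U'): U=WBWO F=BYGO R=GOWR B=WGBB L=RROY
After move 4 (F'): F=YOBG U=WBGW R=GORR D=RYYY L=ROOW
Query 1: B[0] = W
Query 2: L[3] = W
Query 3: R[2] = R
Query 4: R[3] = R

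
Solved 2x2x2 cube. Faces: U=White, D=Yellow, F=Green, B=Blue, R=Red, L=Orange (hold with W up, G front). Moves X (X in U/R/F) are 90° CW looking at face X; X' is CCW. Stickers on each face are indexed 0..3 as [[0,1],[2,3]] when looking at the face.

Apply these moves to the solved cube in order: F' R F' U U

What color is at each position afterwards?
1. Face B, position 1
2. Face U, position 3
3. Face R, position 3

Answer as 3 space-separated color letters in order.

After move 1 (F'): F=GGGG U=WWRR R=YRYR D=OOYY L=OWOW
After move 2 (R): R=YYRR U=WGRG F=GOGY D=OBYB B=RBWB
After move 3 (F'): F=OYGG U=WGYR R=BYOR D=WWYB L=OGOR
After move 4 (U): U=YWRG F=BYGG R=RBOR B=OGWB L=OYOR
After move 5 (U): U=RYGW F=RBGG R=OGOR B=OYWB L=BYOR
Query 1: B[1] = Y
Query 2: U[3] = W
Query 3: R[3] = R

Answer: Y W R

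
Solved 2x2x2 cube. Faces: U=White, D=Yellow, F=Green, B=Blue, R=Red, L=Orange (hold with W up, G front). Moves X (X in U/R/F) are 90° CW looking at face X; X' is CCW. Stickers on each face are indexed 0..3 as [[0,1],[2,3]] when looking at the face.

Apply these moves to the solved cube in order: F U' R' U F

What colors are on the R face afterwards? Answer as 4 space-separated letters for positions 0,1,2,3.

Answer: W R B W

Derivation:
After move 1 (F): F=GGGG U=WWOO R=WRWR D=RRYY L=OYOY
After move 2 (U'): U=WOWO F=OYGG R=GGWR B=WRBB L=BBOY
After move 3 (R'): R=GRGW U=WBWW F=OOGO D=RYYG B=YRRB
After move 4 (U): U=WWWB F=GRGO R=YRGW B=BBRB L=OOOY
After move 5 (F): F=GGOR U=WWYO R=WRBW D=GYYG L=OROY
Query: R face = WRBW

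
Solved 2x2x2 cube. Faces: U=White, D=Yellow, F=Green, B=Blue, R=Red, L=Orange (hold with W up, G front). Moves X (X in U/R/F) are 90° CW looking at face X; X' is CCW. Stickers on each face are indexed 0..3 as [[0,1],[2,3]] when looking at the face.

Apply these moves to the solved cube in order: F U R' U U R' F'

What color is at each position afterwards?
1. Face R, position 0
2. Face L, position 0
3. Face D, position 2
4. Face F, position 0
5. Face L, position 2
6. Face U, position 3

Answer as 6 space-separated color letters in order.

After move 1 (F): F=GGGG U=WWOO R=WRWR D=RRYY L=OYOY
After move 2 (U): U=OWOW F=WRGG R=BBWR B=OYBB L=GGOY
After move 3 (R'): R=BRBW U=OBOO F=WWGW D=RRYG B=YYRB
After move 4 (U): U=OOOB F=BRGW R=YYBW B=GGRB L=WWOY
After move 5 (U): U=OOBO F=YYGW R=GGBW B=WWRB L=BROY
After move 6 (R'): R=GWGB U=ORBW F=YOGO D=RYYW B=GWRB
After move 7 (F'): F=OOYG U=ORGG R=YWRB D=RYYW L=BWOB
Query 1: R[0] = Y
Query 2: L[0] = B
Query 3: D[2] = Y
Query 4: F[0] = O
Query 5: L[2] = O
Query 6: U[3] = G

Answer: Y B Y O O G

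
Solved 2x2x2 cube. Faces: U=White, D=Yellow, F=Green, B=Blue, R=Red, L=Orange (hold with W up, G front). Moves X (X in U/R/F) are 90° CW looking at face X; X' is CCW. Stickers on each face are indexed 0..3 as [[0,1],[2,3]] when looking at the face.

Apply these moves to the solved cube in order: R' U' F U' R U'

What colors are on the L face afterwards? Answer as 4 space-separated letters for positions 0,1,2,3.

After move 1 (R'): R=RRRR U=WBWB F=GWGW D=YGYG B=YBYB
After move 2 (U'): U=BBWW F=OOGW R=GWRR B=RRYB L=YBOO
After move 3 (F): F=GOWO U=BBOB R=WWWR D=RGYG L=YYOG
After move 4 (U'): U=BBBO F=YYWO R=GOWR B=WWYB L=RROG
After move 5 (R): R=WGRO U=BYBO F=YGWG D=RYYW B=OWBB
After move 6 (U'): U=YOBB F=RRWG R=YGRO B=WGBB L=OWOG
Query: L face = OWOG

Answer: O W O G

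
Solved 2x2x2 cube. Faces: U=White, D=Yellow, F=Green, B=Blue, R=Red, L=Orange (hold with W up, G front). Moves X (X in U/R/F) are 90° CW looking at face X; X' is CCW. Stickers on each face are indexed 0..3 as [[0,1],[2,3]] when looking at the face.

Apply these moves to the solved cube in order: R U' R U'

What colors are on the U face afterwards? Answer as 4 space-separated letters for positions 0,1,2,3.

After move 1 (R): R=RRRR U=WGWG F=GYGY D=YBYB B=WBWB
After move 2 (U'): U=GGWW F=OOGY R=GYRR B=RRWB L=WBOO
After move 3 (R): R=RGRY U=GOWY F=OBGB D=YWYR B=WRGB
After move 4 (U'): U=OYGW F=WBGB R=OBRY B=RGGB L=WROO
Query: U face = OYGW

Answer: O Y G W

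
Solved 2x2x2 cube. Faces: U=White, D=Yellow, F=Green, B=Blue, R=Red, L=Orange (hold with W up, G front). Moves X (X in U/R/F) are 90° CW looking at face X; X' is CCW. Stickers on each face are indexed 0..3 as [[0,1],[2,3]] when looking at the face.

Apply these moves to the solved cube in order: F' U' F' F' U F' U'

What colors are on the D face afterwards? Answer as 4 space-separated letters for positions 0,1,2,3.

After move 1 (F'): F=GGGG U=WWRR R=YRYR D=OOYY L=OWOW
After move 2 (U'): U=WRWR F=OWGG R=GGYR B=YRBB L=BBOW
After move 3 (F'): F=WGOG U=WRGY R=OGOR D=BWYY L=BROW
After move 4 (F'): F=GGWO U=WROO R=WGBR D=RWYY L=BYOG
After move 5 (U): U=OWOR F=WGWO R=YRBR B=BYBB L=GGOG
After move 6 (F'): F=GOWW U=OWYB R=WRRR D=GGYY L=GROO
After move 7 (U'): U=WBOY F=GRWW R=GORR B=WRBB L=BYOO
Query: D face = GGYY

Answer: G G Y Y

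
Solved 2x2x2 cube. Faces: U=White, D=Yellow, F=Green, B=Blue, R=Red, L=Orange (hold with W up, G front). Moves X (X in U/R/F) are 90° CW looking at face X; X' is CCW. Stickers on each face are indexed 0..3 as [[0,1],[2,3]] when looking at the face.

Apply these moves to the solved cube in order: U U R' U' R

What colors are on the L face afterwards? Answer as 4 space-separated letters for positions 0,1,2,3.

After move 1 (U): U=WWWW F=RRGG R=BBRR B=OOBB L=GGOO
After move 2 (U): U=WWWW F=BBGG R=OORR B=GGBB L=RROO
After move 3 (R'): R=OROR U=WBWG F=BWGW D=YBYG B=YGYB
After move 4 (U'): U=BGWW F=RRGW R=BWOR B=ORYB L=YGOO
After move 5 (R): R=OBRW U=BRWW F=RBGG D=YYYO B=WRGB
Query: L face = YGOO

Answer: Y G O O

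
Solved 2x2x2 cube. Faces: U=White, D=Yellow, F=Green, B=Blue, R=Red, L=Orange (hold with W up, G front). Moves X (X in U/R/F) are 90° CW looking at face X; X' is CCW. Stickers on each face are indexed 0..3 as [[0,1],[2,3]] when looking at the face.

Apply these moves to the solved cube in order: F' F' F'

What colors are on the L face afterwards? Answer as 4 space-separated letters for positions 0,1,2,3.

Answer: O Y O Y

Derivation:
After move 1 (F'): F=GGGG U=WWRR R=YRYR D=OOYY L=OWOW
After move 2 (F'): F=GGGG U=WWYY R=OROR D=WWYY L=OROR
After move 3 (F'): F=GGGG U=WWOO R=WRWR D=RRYY L=OYOY
Query: L face = OYOY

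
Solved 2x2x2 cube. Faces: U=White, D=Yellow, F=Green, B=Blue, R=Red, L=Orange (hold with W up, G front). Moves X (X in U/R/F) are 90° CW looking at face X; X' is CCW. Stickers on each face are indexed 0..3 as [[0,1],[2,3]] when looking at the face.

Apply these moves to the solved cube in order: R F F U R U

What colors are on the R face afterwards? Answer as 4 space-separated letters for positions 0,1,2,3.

After move 1 (R): R=RRRR U=WGWG F=GYGY D=YBYB B=WBWB
After move 2 (F): F=GGYY U=WGOO R=WRGR D=RRYB L=OYOB
After move 3 (F): F=YGYG U=WGBY R=OROR D=GWYB L=OROR
After move 4 (U): U=BWYG F=ORYG R=WBOR B=ORWB L=YGOR
After move 5 (R): R=OWRB U=BRYG F=OWYB D=GWYO B=GRWB
After move 6 (U): U=YBGR F=OWYB R=GRRB B=YGWB L=OWOR
Query: R face = GRRB

Answer: G R R B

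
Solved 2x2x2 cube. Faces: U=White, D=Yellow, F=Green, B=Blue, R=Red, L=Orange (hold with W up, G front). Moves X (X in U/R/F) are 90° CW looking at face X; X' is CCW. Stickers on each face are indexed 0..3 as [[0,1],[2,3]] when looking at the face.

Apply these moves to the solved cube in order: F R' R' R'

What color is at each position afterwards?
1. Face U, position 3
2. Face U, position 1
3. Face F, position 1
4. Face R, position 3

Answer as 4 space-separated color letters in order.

After move 1 (F): F=GGGG U=WWOO R=WRWR D=RRYY L=OYOY
After move 2 (R'): R=RRWW U=WBOB F=GWGO D=RGYG B=YBRB
After move 3 (R'): R=RWRW U=WROY F=GBGB D=RWYO B=GBGB
After move 4 (R'): R=WWRR U=WGOG F=GRGY D=RBYB B=OBWB
Query 1: U[3] = G
Query 2: U[1] = G
Query 3: F[1] = R
Query 4: R[3] = R

Answer: G G R R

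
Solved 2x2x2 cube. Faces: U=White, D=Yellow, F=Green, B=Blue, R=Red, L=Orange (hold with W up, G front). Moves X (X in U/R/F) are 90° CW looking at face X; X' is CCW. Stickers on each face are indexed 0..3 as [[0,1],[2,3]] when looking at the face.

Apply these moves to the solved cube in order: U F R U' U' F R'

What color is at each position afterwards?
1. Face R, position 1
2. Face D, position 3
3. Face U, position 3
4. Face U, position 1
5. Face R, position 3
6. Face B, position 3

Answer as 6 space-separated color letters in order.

After move 1 (U): U=WWWW F=RRGG R=BBRR B=OOBB L=GGOO
After move 2 (F): F=GRGR U=WWOG R=WBWR D=RBYY L=GYOY
After move 3 (R): R=WWRB U=WROR F=GBGY D=RBYO B=GOWB
After move 4 (U'): U=RRWO F=GYGY R=GBRB B=WWWB L=GOOY
After move 5 (U'): U=RORW F=GOGY R=GYRB B=GBWB L=WWOY
After move 6 (F): F=GGYO U=ROYW R=RYWB D=RGYO L=WROB
After move 7 (R'): R=YBRW U=RWYG F=GOYW D=RGYO B=OBGB
Query 1: R[1] = B
Query 2: D[3] = O
Query 3: U[3] = G
Query 4: U[1] = W
Query 5: R[3] = W
Query 6: B[3] = B

Answer: B O G W W B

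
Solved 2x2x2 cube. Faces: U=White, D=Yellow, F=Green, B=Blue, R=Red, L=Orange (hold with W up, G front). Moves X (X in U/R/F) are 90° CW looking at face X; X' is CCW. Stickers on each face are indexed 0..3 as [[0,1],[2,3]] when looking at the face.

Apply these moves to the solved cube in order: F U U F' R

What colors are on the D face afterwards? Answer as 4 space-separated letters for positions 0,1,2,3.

After move 1 (F): F=GGGG U=WWOO R=WRWR D=RRYY L=OYOY
After move 2 (U): U=OWOW F=WRGG R=BBWR B=OYBB L=GGOY
After move 3 (U): U=OOWW F=BBGG R=OYWR B=GGBB L=WROY
After move 4 (F'): F=BGBG U=OOOW R=RYRR D=RYYY L=WWOW
After move 5 (R): R=RRRY U=OGOG F=BYBY D=RBYG B=WGOB
Query: D face = RBYG

Answer: R B Y G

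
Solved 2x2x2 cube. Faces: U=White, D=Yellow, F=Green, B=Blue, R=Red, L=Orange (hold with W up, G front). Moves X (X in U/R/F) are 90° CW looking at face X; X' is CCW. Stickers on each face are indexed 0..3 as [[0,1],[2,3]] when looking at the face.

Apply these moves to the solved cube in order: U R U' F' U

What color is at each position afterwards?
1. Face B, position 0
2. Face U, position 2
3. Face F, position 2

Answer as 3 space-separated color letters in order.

Answer: W R G

Derivation:
After move 1 (U): U=WWWW F=RRGG R=BBRR B=OOBB L=GGOO
After move 2 (R): R=RBRB U=WRWG F=RYGY D=YBYO B=WOWB
After move 3 (U'): U=RGWW F=GGGY R=RYRB B=RBWB L=WOOO
After move 4 (F'): F=GYGG U=RGRR R=BYYB D=OOYO L=WWOW
After move 5 (U): U=RRRG F=BYGG R=RBYB B=WWWB L=GYOW
Query 1: B[0] = W
Query 2: U[2] = R
Query 3: F[2] = G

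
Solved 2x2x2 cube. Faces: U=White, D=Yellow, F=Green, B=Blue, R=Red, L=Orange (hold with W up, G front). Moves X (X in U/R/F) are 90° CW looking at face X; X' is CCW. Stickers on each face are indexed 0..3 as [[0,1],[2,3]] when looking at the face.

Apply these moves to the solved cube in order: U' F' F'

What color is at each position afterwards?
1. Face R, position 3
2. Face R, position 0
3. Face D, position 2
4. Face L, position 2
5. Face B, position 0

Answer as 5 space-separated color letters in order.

Answer: R O Y O R

Derivation:
After move 1 (U'): U=WWWW F=OOGG R=GGRR B=RRBB L=BBOO
After move 2 (F'): F=OGOG U=WWGR R=YGYR D=BOYY L=BWOW
After move 3 (F'): F=GGOO U=WWYY R=OGBR D=WWYY L=BROG
Query 1: R[3] = R
Query 2: R[0] = O
Query 3: D[2] = Y
Query 4: L[2] = O
Query 5: B[0] = R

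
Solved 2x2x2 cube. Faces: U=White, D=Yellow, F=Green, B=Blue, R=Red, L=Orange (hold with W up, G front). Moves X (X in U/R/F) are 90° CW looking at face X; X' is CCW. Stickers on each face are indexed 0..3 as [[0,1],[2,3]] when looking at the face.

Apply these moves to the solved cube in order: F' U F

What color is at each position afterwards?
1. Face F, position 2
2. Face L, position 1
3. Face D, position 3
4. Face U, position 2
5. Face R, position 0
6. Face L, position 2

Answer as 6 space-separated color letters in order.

After move 1 (F'): F=GGGG U=WWRR R=YRYR D=OOYY L=OWOW
After move 2 (U): U=RWRW F=YRGG R=BBYR B=OWBB L=GGOW
After move 3 (F): F=GYGR U=RWWG R=RBWR D=YBYY L=GOOO
Query 1: F[2] = G
Query 2: L[1] = O
Query 3: D[3] = Y
Query 4: U[2] = W
Query 5: R[0] = R
Query 6: L[2] = O

Answer: G O Y W R O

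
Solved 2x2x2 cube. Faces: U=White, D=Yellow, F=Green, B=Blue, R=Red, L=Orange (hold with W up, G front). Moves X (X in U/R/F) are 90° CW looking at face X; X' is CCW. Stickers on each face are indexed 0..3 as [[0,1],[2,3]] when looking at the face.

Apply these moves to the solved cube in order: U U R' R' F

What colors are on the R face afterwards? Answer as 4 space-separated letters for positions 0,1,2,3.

Answer: W R Y O

Derivation:
After move 1 (U): U=WWWW F=RRGG R=BBRR B=OOBB L=GGOO
After move 2 (U): U=WWWW F=BBGG R=OORR B=GGBB L=RROO
After move 3 (R'): R=OROR U=WBWG F=BWGW D=YBYG B=YGYB
After move 4 (R'): R=RROO U=WYWY F=BBGG D=YWYW B=GGBB
After move 5 (F): F=GBGB U=WYOR R=WRYO D=ORYW L=RYOW
Query: R face = WRYO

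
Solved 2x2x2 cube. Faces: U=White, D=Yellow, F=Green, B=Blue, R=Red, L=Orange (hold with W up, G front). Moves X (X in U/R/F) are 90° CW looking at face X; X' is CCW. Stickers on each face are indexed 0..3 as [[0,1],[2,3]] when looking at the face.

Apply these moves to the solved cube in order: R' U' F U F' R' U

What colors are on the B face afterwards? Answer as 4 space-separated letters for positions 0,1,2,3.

After move 1 (R'): R=RRRR U=WBWB F=GWGW D=YGYG B=YBYB
After move 2 (U'): U=BBWW F=OOGW R=GWRR B=RRYB L=YBOO
After move 3 (F): F=GOWO U=BBOB R=WWWR D=RGYG L=YYOG
After move 4 (U): U=OBBB F=WWWO R=RRWR B=YYYB L=GOOG
After move 5 (F'): F=WOWW U=OBRW R=GRRR D=OGYG L=GBOB
After move 6 (R'): R=RRGR U=OYRY F=WBWW D=OOYW B=GYGB
After move 7 (U): U=ROYY F=RRWW R=GYGR B=GBGB L=WBOB
Query: B face = GBGB

Answer: G B G B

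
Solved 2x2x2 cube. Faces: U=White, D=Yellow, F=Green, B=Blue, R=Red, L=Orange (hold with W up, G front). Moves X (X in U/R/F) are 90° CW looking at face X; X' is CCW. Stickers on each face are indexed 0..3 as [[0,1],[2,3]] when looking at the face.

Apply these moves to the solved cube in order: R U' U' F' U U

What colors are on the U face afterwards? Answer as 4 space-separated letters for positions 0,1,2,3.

Answer: R O W G

Derivation:
After move 1 (R): R=RRRR U=WGWG F=GYGY D=YBYB B=WBWB
After move 2 (U'): U=GGWW F=OOGY R=GYRR B=RRWB L=WBOO
After move 3 (U'): U=GWGW F=WBGY R=OORR B=GYWB L=RROO
After move 4 (F'): F=BYWG U=GWOR R=BOYR D=ROYB L=RWOG
After move 5 (U): U=OGRW F=BOWG R=GYYR B=RWWB L=BYOG
After move 6 (U): U=ROWG F=GYWG R=RWYR B=BYWB L=BOOG
Query: U face = ROWG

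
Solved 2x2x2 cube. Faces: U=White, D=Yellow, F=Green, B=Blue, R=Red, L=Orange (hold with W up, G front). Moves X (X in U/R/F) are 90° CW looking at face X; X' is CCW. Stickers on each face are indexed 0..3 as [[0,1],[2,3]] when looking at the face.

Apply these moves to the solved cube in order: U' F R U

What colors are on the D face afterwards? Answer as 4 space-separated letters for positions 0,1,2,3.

After move 1 (U'): U=WWWW F=OOGG R=GGRR B=RRBB L=BBOO
After move 2 (F): F=GOGO U=WWOB R=WGWR D=RGYY L=BYOY
After move 3 (R): R=WWRG U=WOOO F=GGGY D=RBYR B=BRWB
After move 4 (U): U=OWOO F=WWGY R=BRRG B=BYWB L=GGOY
Query: D face = RBYR

Answer: R B Y R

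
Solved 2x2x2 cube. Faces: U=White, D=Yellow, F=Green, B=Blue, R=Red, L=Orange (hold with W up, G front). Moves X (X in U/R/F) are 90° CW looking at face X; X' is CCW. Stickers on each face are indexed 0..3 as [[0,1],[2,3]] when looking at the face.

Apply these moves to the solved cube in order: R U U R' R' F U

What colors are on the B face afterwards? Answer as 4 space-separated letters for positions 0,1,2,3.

After move 1 (R): R=RRRR U=WGWG F=GYGY D=YBYB B=WBWB
After move 2 (U): U=WWGG F=RRGY R=WBRR B=OOWB L=GYOO
After move 3 (U): U=GWGW F=WBGY R=OORR B=GYWB L=RROO
After move 4 (R'): R=OROR U=GWGG F=WWGW D=YBYY B=BYBB
After move 5 (R'): R=RROO U=GBGB F=WWGG D=YWYW B=YYBB
After move 6 (F): F=GWGW U=GBOR R=GRBO D=ORYW L=RYOW
After move 7 (U): U=OGRB F=GRGW R=YYBO B=RYBB L=GWOW
Query: B face = RYBB

Answer: R Y B B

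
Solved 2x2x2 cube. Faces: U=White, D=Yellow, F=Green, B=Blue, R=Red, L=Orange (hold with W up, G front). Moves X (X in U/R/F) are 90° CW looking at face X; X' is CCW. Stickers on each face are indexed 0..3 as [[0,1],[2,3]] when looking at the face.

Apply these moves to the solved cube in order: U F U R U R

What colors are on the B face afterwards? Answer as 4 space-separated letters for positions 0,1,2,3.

After move 1 (U): U=WWWW F=RRGG R=BBRR B=OOBB L=GGOO
After move 2 (F): F=GRGR U=WWOG R=WBWR D=RBYY L=GYOY
After move 3 (U): U=OWGW F=WBGR R=OOWR B=GYBB L=GROY
After move 4 (R): R=WORO U=OBGR F=WBGY D=RBYG B=WYWB
After move 5 (U): U=GORB F=WOGY R=WYRO B=GRWB L=WBOY
After move 6 (R): R=RWOY U=GORY F=WBGG D=RWYG B=BROB
Query: B face = BROB

Answer: B R O B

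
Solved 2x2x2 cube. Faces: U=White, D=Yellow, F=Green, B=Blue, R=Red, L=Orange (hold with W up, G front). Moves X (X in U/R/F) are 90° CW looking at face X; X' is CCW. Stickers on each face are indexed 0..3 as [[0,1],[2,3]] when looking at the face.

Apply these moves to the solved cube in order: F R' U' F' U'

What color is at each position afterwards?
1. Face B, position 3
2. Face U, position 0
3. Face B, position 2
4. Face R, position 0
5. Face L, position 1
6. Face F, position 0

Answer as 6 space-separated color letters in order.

After move 1 (F): F=GGGG U=WWOO R=WRWR D=RRYY L=OYOY
After move 2 (R'): R=RRWW U=WBOB F=GWGO D=RGYG B=YBRB
After move 3 (U'): U=BBWO F=OYGO R=GWWW B=RRRB L=YBOY
After move 4 (F'): F=YOOG U=BBGW R=GWRW D=BYYG L=YOOW
After move 5 (U'): U=BWBG F=YOOG R=YORW B=GWRB L=RROW
Query 1: B[3] = B
Query 2: U[0] = B
Query 3: B[2] = R
Query 4: R[0] = Y
Query 5: L[1] = R
Query 6: F[0] = Y

Answer: B B R Y R Y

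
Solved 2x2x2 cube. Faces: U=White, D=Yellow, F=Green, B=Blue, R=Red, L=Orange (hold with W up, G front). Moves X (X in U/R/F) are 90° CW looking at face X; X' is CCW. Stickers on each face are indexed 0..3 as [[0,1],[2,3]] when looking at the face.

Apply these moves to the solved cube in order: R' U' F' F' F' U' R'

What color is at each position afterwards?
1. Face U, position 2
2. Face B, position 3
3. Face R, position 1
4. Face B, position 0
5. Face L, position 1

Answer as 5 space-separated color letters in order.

Answer: B B R G R

Derivation:
After move 1 (R'): R=RRRR U=WBWB F=GWGW D=YGYG B=YBYB
After move 2 (U'): U=BBWW F=OOGW R=GWRR B=RRYB L=YBOO
After move 3 (F'): F=OWOG U=BBGR R=GWYR D=BOYG L=YWOW
After move 4 (F'): F=WGOO U=BBGY R=OWBR D=WWYG L=YROG
After move 5 (F'): F=GOWO U=BBOB R=WWWR D=RGYG L=YYOG
After move 6 (U'): U=BBBO F=YYWO R=GOWR B=WWYB L=RROG
After move 7 (R'): R=ORGW U=BYBW F=YBWO D=RYYO B=GWGB
Query 1: U[2] = B
Query 2: B[3] = B
Query 3: R[1] = R
Query 4: B[0] = G
Query 5: L[1] = R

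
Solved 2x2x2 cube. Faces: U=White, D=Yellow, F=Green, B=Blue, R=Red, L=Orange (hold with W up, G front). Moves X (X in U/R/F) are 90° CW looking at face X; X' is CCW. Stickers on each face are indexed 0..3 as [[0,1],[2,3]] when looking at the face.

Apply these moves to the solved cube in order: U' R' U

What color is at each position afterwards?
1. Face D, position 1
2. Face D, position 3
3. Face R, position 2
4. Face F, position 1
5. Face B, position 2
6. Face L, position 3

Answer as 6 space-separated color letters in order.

After move 1 (U'): U=WWWW F=OOGG R=GGRR B=RRBB L=BBOO
After move 2 (R'): R=GRGR U=WBWR F=OWGW D=YOYG B=YRYB
After move 3 (U): U=WWRB F=GRGW R=YRGR B=BBYB L=OWOO
Query 1: D[1] = O
Query 2: D[3] = G
Query 3: R[2] = G
Query 4: F[1] = R
Query 5: B[2] = Y
Query 6: L[3] = O

Answer: O G G R Y O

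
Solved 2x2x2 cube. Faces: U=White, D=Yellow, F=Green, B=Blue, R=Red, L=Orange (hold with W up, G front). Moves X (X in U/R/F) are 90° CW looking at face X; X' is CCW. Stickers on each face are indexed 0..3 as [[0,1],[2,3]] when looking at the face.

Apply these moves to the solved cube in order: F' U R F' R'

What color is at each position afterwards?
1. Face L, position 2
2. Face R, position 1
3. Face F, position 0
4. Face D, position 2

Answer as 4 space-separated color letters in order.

After move 1 (F'): F=GGGG U=WWRR R=YRYR D=OOYY L=OWOW
After move 2 (U): U=RWRW F=YRGG R=BBYR B=OWBB L=GGOW
After move 3 (R): R=YBRB U=RRRG F=YOGY D=OBYO B=WWWB
After move 4 (F'): F=OYYG U=RRYR R=BBOB D=GWYO L=GGOR
After move 5 (R'): R=BBBO U=RWYW F=ORYR D=GYYG B=OWWB
Query 1: L[2] = O
Query 2: R[1] = B
Query 3: F[0] = O
Query 4: D[2] = Y

Answer: O B O Y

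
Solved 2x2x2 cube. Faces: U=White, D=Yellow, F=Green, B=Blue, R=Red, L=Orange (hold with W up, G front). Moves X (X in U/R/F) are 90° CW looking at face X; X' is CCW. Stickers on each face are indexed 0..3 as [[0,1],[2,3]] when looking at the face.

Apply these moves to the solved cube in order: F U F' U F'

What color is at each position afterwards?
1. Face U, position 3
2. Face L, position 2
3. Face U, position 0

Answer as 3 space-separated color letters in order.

Answer: R O B

Derivation:
After move 1 (F): F=GGGG U=WWOO R=WRWR D=RRYY L=OYOY
After move 2 (U): U=OWOW F=WRGG R=BBWR B=OYBB L=GGOY
After move 3 (F'): F=RGWG U=OWBW R=RBRR D=GYYY L=GWOO
After move 4 (U): U=BOWW F=RBWG R=OYRR B=GWBB L=RGOO
After move 5 (F'): F=BGRW U=BOOR R=YYGR D=GOYY L=RWOW
Query 1: U[3] = R
Query 2: L[2] = O
Query 3: U[0] = B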